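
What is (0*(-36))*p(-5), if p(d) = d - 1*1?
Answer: 0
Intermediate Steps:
p(d) = -1 + d (p(d) = d - 1 = -1 + d)
(0*(-36))*p(-5) = (0*(-36))*(-1 - 5) = 0*(-6) = 0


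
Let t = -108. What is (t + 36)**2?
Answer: 5184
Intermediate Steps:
(t + 36)**2 = (-108 + 36)**2 = (-72)**2 = 5184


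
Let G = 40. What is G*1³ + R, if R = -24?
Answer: 16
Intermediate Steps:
G*1³ + R = 40*1³ - 24 = 40*1 - 24 = 40 - 24 = 16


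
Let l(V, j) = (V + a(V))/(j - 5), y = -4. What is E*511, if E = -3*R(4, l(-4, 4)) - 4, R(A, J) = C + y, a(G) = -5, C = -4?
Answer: 10220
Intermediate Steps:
l(V, j) = (-5 + V)/(-5 + j) (l(V, j) = (V - 5)/(j - 5) = (-5 + V)/(-5 + j))
R(A, J) = -8 (R(A, J) = -4 - 4 = -8)
E = 20 (E = -3*(-8) - 4 = 24 - 4 = 20)
E*511 = 20*511 = 10220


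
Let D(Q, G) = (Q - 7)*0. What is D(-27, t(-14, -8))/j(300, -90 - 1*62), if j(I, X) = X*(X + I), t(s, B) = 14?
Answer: 0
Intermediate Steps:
D(Q, G) = 0 (D(Q, G) = (-7 + Q)*0 = 0)
j(I, X) = X*(I + X)
D(-27, t(-14, -8))/j(300, -90 - 1*62) = 0/(((-90 - 1*62)*(300 + (-90 - 1*62)))) = 0/(((-90 - 62)*(300 + (-90 - 62)))) = 0/((-152*(300 - 152))) = 0/((-152*148)) = 0/(-22496) = 0*(-1/22496) = 0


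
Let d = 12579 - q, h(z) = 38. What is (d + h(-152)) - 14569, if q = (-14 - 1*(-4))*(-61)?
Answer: -2562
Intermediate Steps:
q = 610 (q = (-14 + 4)*(-61) = -10*(-61) = 610)
d = 11969 (d = 12579 - 1*610 = 12579 - 610 = 11969)
(d + h(-152)) - 14569 = (11969 + 38) - 14569 = 12007 - 14569 = -2562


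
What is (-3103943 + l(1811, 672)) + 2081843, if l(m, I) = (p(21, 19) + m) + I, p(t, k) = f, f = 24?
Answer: -1019593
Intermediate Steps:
p(t, k) = 24
l(m, I) = 24 + I + m (l(m, I) = (24 + m) + I = 24 + I + m)
(-3103943 + l(1811, 672)) + 2081843 = (-3103943 + (24 + 672 + 1811)) + 2081843 = (-3103943 + 2507) + 2081843 = -3101436 + 2081843 = -1019593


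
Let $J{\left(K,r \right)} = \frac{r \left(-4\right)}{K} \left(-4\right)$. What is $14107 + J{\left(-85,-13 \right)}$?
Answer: $\frac{1199303}{85} \approx 14109.0$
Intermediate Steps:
$J{\left(K,r \right)} = \frac{16 r}{K}$ ($J{\left(K,r \right)} = \frac{\left(-4\right) r}{K} \left(-4\right) = - \frac{4 r}{K} \left(-4\right) = \frac{16 r}{K}$)
$14107 + J{\left(-85,-13 \right)} = 14107 + 16 \left(-13\right) \frac{1}{-85} = 14107 + 16 \left(-13\right) \left(- \frac{1}{85}\right) = 14107 + \frac{208}{85} = \frac{1199303}{85}$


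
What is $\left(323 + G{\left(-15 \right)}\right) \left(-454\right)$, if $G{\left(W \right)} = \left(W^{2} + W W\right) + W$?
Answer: $-344132$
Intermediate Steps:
$G{\left(W \right)} = W + 2 W^{2}$ ($G{\left(W \right)} = \left(W^{2} + W^{2}\right) + W = 2 W^{2} + W = W + 2 W^{2}$)
$\left(323 + G{\left(-15 \right)}\right) \left(-454\right) = \left(323 - 15 \left(1 + 2 \left(-15\right)\right)\right) \left(-454\right) = \left(323 - 15 \left(1 - 30\right)\right) \left(-454\right) = \left(323 - -435\right) \left(-454\right) = \left(323 + 435\right) \left(-454\right) = 758 \left(-454\right) = -344132$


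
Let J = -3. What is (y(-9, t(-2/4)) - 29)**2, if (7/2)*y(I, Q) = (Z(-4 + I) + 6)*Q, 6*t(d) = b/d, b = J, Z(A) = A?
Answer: 961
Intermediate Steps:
b = -3
t(d) = -1/(2*d) (t(d) = (-3/d)/6 = -1/(2*d))
y(I, Q) = 2*Q*(2 + I)/7 (y(I, Q) = 2*(((-4 + I) + 6)*Q)/7 = 2*((2 + I)*Q)/7 = 2*(Q*(2 + I))/7 = 2*Q*(2 + I)/7)
(y(-9, t(-2/4)) - 29)**2 = (2*(-1/(2*((-2/4))))*(2 - 9)/7 - 29)**2 = ((2/7)*(-1/(2*((-2*1/4))))*(-7) - 29)**2 = ((2/7)*(-1/(2*(-1/2)))*(-7) - 29)**2 = ((2/7)*(-1/2*(-2))*(-7) - 29)**2 = ((2/7)*1*(-7) - 29)**2 = (-2 - 29)**2 = (-31)**2 = 961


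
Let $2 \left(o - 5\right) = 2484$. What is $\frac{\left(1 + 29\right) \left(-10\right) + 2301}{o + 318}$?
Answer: $\frac{2001}{1565} \approx 1.2786$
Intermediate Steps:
$o = 1247$ ($o = 5 + \frac{1}{2} \cdot 2484 = 5 + 1242 = 1247$)
$\frac{\left(1 + 29\right) \left(-10\right) + 2301}{o + 318} = \frac{\left(1 + 29\right) \left(-10\right) + 2301}{1247 + 318} = \frac{30 \left(-10\right) + 2301}{1565} = \left(-300 + 2301\right) \frac{1}{1565} = 2001 \cdot \frac{1}{1565} = \frac{2001}{1565}$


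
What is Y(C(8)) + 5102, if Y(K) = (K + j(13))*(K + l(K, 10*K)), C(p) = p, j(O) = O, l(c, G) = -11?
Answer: 5039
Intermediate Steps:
Y(K) = (-11 + K)*(13 + K) (Y(K) = (K + 13)*(K - 11) = (13 + K)*(-11 + K) = (-11 + K)*(13 + K))
Y(C(8)) + 5102 = (-143 + 8² + 2*8) + 5102 = (-143 + 64 + 16) + 5102 = -63 + 5102 = 5039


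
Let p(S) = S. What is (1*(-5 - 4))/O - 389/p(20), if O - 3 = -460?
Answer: -177593/9140 ≈ -19.430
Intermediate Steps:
O = -457 (O = 3 - 460 = -457)
(1*(-5 - 4))/O - 389/p(20) = (1*(-5 - 4))/(-457) - 389/20 = (1*(-9))*(-1/457) - 389*1/20 = -9*(-1/457) - 389/20 = 9/457 - 389/20 = -177593/9140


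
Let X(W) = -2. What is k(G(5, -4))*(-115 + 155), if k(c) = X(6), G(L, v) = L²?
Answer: -80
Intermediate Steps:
k(c) = -2
k(G(5, -4))*(-115 + 155) = -2*(-115 + 155) = -2*40 = -80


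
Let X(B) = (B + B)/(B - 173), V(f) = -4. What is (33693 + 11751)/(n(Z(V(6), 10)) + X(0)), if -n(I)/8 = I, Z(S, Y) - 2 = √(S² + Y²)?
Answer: 1623/16 - 1623*√29/16 ≈ -444.82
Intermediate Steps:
X(B) = 2*B/(-173 + B) (X(B) = (2*B)/(-173 + B) = 2*B/(-173 + B))
Z(S, Y) = 2 + √(S² + Y²)
n(I) = -8*I
(33693 + 11751)/(n(Z(V(6), 10)) + X(0)) = (33693 + 11751)/(-8*(2 + √((-4)² + 10²)) + 2*0/(-173 + 0)) = 45444/(-8*(2 + √(16 + 100)) + 2*0/(-173)) = 45444/(-8*(2 + √116) + 2*0*(-1/173)) = 45444/(-8*(2 + 2*√29) + 0) = 45444/((-16 - 16*√29) + 0) = 45444/(-16 - 16*√29)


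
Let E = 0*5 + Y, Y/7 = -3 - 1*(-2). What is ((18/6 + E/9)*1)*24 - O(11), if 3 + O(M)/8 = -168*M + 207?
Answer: 39616/3 ≈ 13205.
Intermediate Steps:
O(M) = 1632 - 1344*M (O(M) = -24 + 8*(-168*M + 207) = -24 + 8*(207 - 168*M) = -24 + (1656 - 1344*M) = 1632 - 1344*M)
Y = -7 (Y = 7*(-3 - 1*(-2)) = 7*(-3 + 2) = 7*(-1) = -7)
E = -7 (E = 0*5 - 7 = 0 - 7 = -7)
((18/6 + E/9)*1)*24 - O(11) = ((18/6 - 7/9)*1)*24 - (1632 - 1344*11) = ((18*(1/6) - 7*1/9)*1)*24 - (1632 - 14784) = ((3 - 7/9)*1)*24 - 1*(-13152) = ((20/9)*1)*24 + 13152 = (20/9)*24 + 13152 = 160/3 + 13152 = 39616/3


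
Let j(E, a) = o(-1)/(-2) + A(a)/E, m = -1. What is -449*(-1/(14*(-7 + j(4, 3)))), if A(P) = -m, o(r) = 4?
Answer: -898/245 ≈ -3.6653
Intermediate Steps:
A(P) = 1 (A(P) = -1*(-1) = 1)
j(E, a) = -2 + 1/E (j(E, a) = 4/(-2) + 1/E = 4*(-½) + 1/E = -2 + 1/E)
-449*(-1/(14*(-7 + j(4, 3)))) = -449*(-1/(14*(-7 + (-2 + 1/4)))) = -449*(-1/(14*(-7 + (-2 + ¼)))) = -449*(-1/(14*(-7 - 7/4))) = -449/((-14*(-35/4))) = -449/245/2 = -449*2/245 = -898/245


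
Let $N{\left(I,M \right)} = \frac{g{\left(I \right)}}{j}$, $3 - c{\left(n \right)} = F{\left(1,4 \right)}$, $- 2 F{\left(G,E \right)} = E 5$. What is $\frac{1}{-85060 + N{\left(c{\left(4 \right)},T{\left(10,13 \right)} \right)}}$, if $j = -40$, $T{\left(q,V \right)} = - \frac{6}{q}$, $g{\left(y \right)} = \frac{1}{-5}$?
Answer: $- \frac{200}{17011999} \approx -1.1756 \cdot 10^{-5}$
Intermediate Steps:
$g{\left(y \right)} = - \frac{1}{5}$
$F{\left(G,E \right)} = - \frac{5 E}{2}$ ($F{\left(G,E \right)} = - \frac{E 5}{2} = - \frac{5 E}{2}$)
$c{\left(n \right)} = 13$ ($c{\left(n \right)} = 3 - \left(- \frac{5}{2}\right) 4 = 3 - -10 = 3 + 10 = 13$)
$N{\left(I,M \right)} = \frac{1}{200}$ ($N{\left(I,M \right)} = - \frac{1}{5 \left(-40\right)} = \left(- \frac{1}{5}\right) \left(- \frac{1}{40}\right) = \frac{1}{200}$)
$\frac{1}{-85060 + N{\left(c{\left(4 \right)},T{\left(10,13 \right)} \right)}} = \frac{1}{-85060 + \frac{1}{200}} = \frac{1}{- \frac{17011999}{200}} = - \frac{200}{17011999}$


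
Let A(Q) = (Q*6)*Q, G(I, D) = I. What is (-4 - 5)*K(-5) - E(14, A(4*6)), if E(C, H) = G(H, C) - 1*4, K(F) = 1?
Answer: -3461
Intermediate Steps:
A(Q) = 6*Q² (A(Q) = (6*Q)*Q = 6*Q²)
E(C, H) = -4 + H (E(C, H) = H - 1*4 = H - 4 = -4 + H)
(-4 - 5)*K(-5) - E(14, A(4*6)) = (-4 - 5)*1 - (-4 + 6*(4*6)²) = -9*1 - (-4 + 6*24²) = -9 - (-4 + 6*576) = -9 - (-4 + 3456) = -9 - 1*3452 = -9 - 3452 = -3461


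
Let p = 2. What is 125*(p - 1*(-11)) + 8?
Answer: 1633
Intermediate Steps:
125*(p - 1*(-11)) + 8 = 125*(2 - 1*(-11)) + 8 = 125*(2 + 11) + 8 = 125*13 + 8 = 1625 + 8 = 1633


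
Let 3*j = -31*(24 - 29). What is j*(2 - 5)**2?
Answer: 465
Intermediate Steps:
j = 155/3 (j = (-31*(24 - 29))/3 = (-31*(-5))/3 = (1/3)*155 = 155/3 ≈ 51.667)
j*(2 - 5)**2 = 155*(2 - 5)**2/3 = (155/3)*(-3)**2 = (155/3)*9 = 465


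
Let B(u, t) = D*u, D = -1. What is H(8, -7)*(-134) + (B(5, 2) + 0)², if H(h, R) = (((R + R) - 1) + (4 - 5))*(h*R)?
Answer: -120039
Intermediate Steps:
B(u, t) = -u
H(h, R) = R*h*(-2 + 2*R) (H(h, R) = ((2*R - 1) - 1)*(R*h) = ((-1 + 2*R) - 1)*(R*h) = (-2 + 2*R)*(R*h) = R*h*(-2 + 2*R))
H(8, -7)*(-134) + (B(5, 2) + 0)² = (2*(-7)*8*(-1 - 7))*(-134) + (-1*5 + 0)² = (2*(-7)*8*(-8))*(-134) + (-5 + 0)² = 896*(-134) + (-5)² = -120064 + 25 = -120039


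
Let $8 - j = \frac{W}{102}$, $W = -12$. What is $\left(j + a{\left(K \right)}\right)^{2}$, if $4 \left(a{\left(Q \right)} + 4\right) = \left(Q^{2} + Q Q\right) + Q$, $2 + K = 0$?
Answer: $\frac{36481}{1156} \approx 31.558$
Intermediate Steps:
$K = -2$ ($K = -2 + 0 = -2$)
$a{\left(Q \right)} = -4 + \frac{Q^{2}}{2} + \frac{Q}{4}$ ($a{\left(Q \right)} = -4 + \frac{\left(Q^{2} + Q Q\right) + Q}{4} = -4 + \frac{\left(Q^{2} + Q^{2}\right) + Q}{4} = -4 + \frac{2 Q^{2} + Q}{4} = -4 + \frac{Q + 2 Q^{2}}{4} = -4 + \left(\frac{Q^{2}}{2} + \frac{Q}{4}\right) = -4 + \frac{Q^{2}}{2} + \frac{Q}{4}$)
$j = \frac{138}{17}$ ($j = 8 - - \frac{12}{102} = 8 - \left(-12\right) \frac{1}{102} = 8 - - \frac{2}{17} = 8 + \frac{2}{17} = \frac{138}{17} \approx 8.1176$)
$\left(j + a{\left(K \right)}\right)^{2} = \left(\frac{138}{17} + \left(-4 + \frac{\left(-2\right)^{2}}{2} + \frac{1}{4} \left(-2\right)\right)\right)^{2} = \left(\frac{138}{17} - \frac{5}{2}\right)^{2} = \left(\frac{191}{34}\right)^{2} = \frac{36481}{1156}$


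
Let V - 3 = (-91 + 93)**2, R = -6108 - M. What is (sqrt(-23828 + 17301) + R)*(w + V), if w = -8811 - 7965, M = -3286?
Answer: 47322118 - 16769*I*sqrt(6527) ≈ 4.7322e+7 - 1.3548e+6*I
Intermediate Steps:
w = -16776
R = -2822 (R = -6108 - 1*(-3286) = -6108 + 3286 = -2822)
V = 7 (V = 3 + (-91 + 93)**2 = 3 + 2**2 = 3 + 4 = 7)
(sqrt(-23828 + 17301) + R)*(w + V) = (sqrt(-23828 + 17301) - 2822)*(-16776 + 7) = (sqrt(-6527) - 2822)*(-16769) = (I*sqrt(6527) - 2822)*(-16769) = (-2822 + I*sqrt(6527))*(-16769) = 47322118 - 16769*I*sqrt(6527)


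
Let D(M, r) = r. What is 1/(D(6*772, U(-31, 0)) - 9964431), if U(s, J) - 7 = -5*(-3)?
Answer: -1/9964409 ≈ -1.0036e-7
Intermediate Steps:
U(s, J) = 22 (U(s, J) = 7 - 5*(-3) = 7 + 15 = 22)
1/(D(6*772, U(-31, 0)) - 9964431) = 1/(22 - 9964431) = 1/(-9964409) = -1/9964409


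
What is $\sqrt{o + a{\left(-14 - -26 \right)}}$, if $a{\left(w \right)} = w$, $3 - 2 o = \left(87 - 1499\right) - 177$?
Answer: $2 \sqrt{202} \approx 28.425$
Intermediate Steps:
$o = 796$ ($o = \frac{3}{2} - \frac{\left(87 - 1499\right) - 177}{2} = \frac{3}{2} - \frac{-1412 - 177}{2} = \frac{3}{2} - - \frac{1589}{2} = \frac{3}{2} + \frac{1589}{2} = 796$)
$\sqrt{o + a{\left(-14 - -26 \right)}} = \sqrt{796 - -12} = \sqrt{796 + \left(-14 + 26\right)} = \sqrt{796 + 12} = \sqrt{808} = 2 \sqrt{202}$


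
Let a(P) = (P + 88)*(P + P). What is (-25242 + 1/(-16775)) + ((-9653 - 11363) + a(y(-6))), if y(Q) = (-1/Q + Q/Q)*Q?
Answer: -795000801/16775 ≈ -47392.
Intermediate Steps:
y(Q) = Q*(1 - 1/Q) (y(Q) = (-1/Q + 1)*Q = (1 - 1/Q)*Q = Q*(1 - 1/Q))
a(P) = 2*P*(88 + P) (a(P) = (88 + P)*(2*P) = 2*P*(88 + P))
(-25242 + 1/(-16775)) + ((-9653 - 11363) + a(y(-6))) = (-25242 + 1/(-16775)) + ((-9653 - 11363) + 2*(-1 - 6)*(88 + (-1 - 6))) = (-25242 - 1/16775) + (-21016 + 2*(-7)*(88 - 7)) = -423434551/16775 + (-21016 + 2*(-7)*81) = -423434551/16775 + (-21016 - 1134) = -423434551/16775 - 22150 = -795000801/16775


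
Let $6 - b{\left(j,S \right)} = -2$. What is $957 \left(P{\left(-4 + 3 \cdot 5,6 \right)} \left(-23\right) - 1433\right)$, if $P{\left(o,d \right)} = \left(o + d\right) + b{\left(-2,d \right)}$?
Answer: $-1921656$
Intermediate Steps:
$b{\left(j,S \right)} = 8$ ($b{\left(j,S \right)} = 6 - -2 = 6 + 2 = 8$)
$P{\left(o,d \right)} = 8 + d + o$ ($P{\left(o,d \right)} = \left(o + d\right) + 8 = \left(d + o\right) + 8 = 8 + d + o$)
$957 \left(P{\left(-4 + 3 \cdot 5,6 \right)} \left(-23\right) - 1433\right) = 957 \left(\left(8 + 6 + \left(-4 + 3 \cdot 5\right)\right) \left(-23\right) - 1433\right) = 957 \left(\left(8 + 6 + \left(-4 + 15\right)\right) \left(-23\right) - 1433\right) = 957 \left(\left(8 + 6 + 11\right) \left(-23\right) - 1433\right) = 957 \left(25 \left(-23\right) - 1433\right) = 957 \left(-575 - 1433\right) = 957 \left(-2008\right) = -1921656$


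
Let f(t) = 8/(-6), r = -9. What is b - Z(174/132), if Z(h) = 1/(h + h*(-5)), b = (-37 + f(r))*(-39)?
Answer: 86721/58 ≈ 1495.2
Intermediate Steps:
f(t) = -4/3 (f(t) = 8*(-1/6) = -4/3)
b = 1495 (b = (-37 - 4/3)*(-39) = -115/3*(-39) = 1495)
Z(h) = -1/(4*h) (Z(h) = 1/(h - 5*h) = 1/(-4*h) = -1/(4*h))
b - Z(174/132) = 1495 - (-1)/(4*(174/132)) = 1495 - (-1)/(4*(174*(1/132))) = 1495 - (-1)/(4*29/22) = 1495 - (-1)*22/(4*29) = 1495 - 1*(-11/58) = 1495 + 11/58 = 86721/58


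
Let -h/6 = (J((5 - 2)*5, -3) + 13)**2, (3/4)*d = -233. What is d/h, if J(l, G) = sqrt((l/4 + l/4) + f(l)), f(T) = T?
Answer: 356956/772641 - 24232*sqrt(10)/257547 ≈ 0.16446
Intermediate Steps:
d = -932/3 (d = (4/3)*(-233) = -932/3 ≈ -310.67)
J(l, G) = sqrt(6)*sqrt(l)/2 (J(l, G) = sqrt((l/4 + l/4) + l) = sqrt(l/2 + l) = sqrt(3*l/2) = sqrt(6)*sqrt(l)/2)
h = -6*(13 + 3*sqrt(10)/2)**2 (h = -6*(sqrt(6)*sqrt((5 - 2)*5)/2 + 13)**2 = -6*(sqrt(6)*sqrt(3*5)/2 + 13)**2 = -6*(sqrt(6)*sqrt(15)/2 + 13)**2 = -6*(3*sqrt(10)/2 + 13)**2 = -6*(13 + 3*sqrt(10)/2)**2 ≈ -1889.0)
d/h = -932/(3*(-1149 - 234*sqrt(10)))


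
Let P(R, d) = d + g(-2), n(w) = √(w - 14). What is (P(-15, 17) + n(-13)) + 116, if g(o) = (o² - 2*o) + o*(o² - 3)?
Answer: 139 + 3*I*√3 ≈ 139.0 + 5.1962*I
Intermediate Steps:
g(o) = o² - 2*o + o*(-3 + o²) (g(o) = (o² - 2*o) + o*(-3 + o²) = o² - 2*o + o*(-3 + o²))
n(w) = √(-14 + w)
P(R, d) = 6 + d (P(R, d) = d - 2*(-5 - 2 + (-2)²) = d - 2*(-5 - 2 + 4) = d - 2*(-3) = d + 6 = 6 + d)
(P(-15, 17) + n(-13)) + 116 = ((6 + 17) + √(-14 - 13)) + 116 = (23 + √(-27)) + 116 = (23 + 3*I*√3) + 116 = 139 + 3*I*√3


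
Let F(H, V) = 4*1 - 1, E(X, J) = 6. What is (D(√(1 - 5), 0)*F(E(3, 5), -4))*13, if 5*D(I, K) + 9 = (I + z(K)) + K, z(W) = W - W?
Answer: -351/5 + 78*I/5 ≈ -70.2 + 15.6*I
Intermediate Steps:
z(W) = 0
F(H, V) = 3 (F(H, V) = 4 - 1 = 3)
D(I, K) = -9/5 + I/5 + K/5 (D(I, K) = -9/5 + ((I + 0) + K)/5 = -9/5 + (I + K)/5 = -9/5 + (I/5 + K/5) = -9/5 + I/5 + K/5)
(D(√(1 - 5), 0)*F(E(3, 5), -4))*13 = ((-9/5 + √(1 - 5)/5 + (⅕)*0)*3)*13 = ((-9/5 + √(-4)/5 + 0)*3)*13 = ((-9/5 + (2*I)/5 + 0)*3)*13 = ((-9/5 + 2*I/5 + 0)*3)*13 = ((-9/5 + 2*I/5)*3)*13 = (-27/5 + 6*I/5)*13 = -351/5 + 78*I/5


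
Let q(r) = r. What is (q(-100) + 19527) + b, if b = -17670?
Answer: 1757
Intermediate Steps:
(q(-100) + 19527) + b = (-100 + 19527) - 17670 = 19427 - 17670 = 1757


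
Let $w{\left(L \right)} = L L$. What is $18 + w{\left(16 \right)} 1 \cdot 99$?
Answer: $25362$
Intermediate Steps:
$w{\left(L \right)} = L^{2}$
$18 + w{\left(16 \right)} 1 \cdot 99 = 18 + 16^{2} \cdot 1 \cdot 99 = 18 + 256 \cdot 99 = 18 + 25344 = 25362$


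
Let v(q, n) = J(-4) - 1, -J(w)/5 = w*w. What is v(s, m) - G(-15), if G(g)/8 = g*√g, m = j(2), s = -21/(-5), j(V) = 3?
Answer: -81 + 120*I*√15 ≈ -81.0 + 464.76*I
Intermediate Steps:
J(w) = -5*w² (J(w) = -5*w*w = -5*w²)
s = 21/5 (s = -21*(-⅕) = 21/5 ≈ 4.2000)
m = 3
v(q, n) = -81 (v(q, n) = -5*(-4)² - 1 = -5*16 - 1 = -80 - 1 = -81)
G(g) = 8*g^(3/2) (G(g) = 8*(g*√g) = 8*g^(3/2))
v(s, m) - G(-15) = -81 - 8*(-15)^(3/2) = -81 - 8*(-15*I*√15) = -81 - (-120)*I*√15 = -81 + 120*I*√15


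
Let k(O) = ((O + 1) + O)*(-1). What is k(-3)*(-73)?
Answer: -365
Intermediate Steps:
k(O) = -1 - 2*O (k(O) = ((1 + O) + O)*(-1) = (1 + 2*O)*(-1) = -1 - 2*O)
k(-3)*(-73) = (-1 - 2*(-3))*(-73) = (-1 + 6)*(-73) = 5*(-73) = -365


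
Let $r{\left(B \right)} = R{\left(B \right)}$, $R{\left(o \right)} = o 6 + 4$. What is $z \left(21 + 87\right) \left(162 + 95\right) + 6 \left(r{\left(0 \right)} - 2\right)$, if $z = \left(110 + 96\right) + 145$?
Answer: $9742368$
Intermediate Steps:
$R{\left(o \right)} = 4 + 6 o$ ($R{\left(o \right)} = 6 o + 4 = 4 + 6 o$)
$r{\left(B \right)} = 4 + 6 B$
$z = 351$ ($z = 206 + 145 = 351$)
$z \left(21 + 87\right) \left(162 + 95\right) + 6 \left(r{\left(0 \right)} - 2\right) = 351 \left(21 + 87\right) \left(162 + 95\right) + 6 \left(\left(4 + 6 \cdot 0\right) - 2\right) = 351 \cdot 108 \cdot 257 + 6 \left(\left(4 + 0\right) - 2\right) = 351 \cdot 27756 + 6 \left(4 - 2\right) = 9742356 + 6 \cdot 2 = 9742356 + 12 = 9742368$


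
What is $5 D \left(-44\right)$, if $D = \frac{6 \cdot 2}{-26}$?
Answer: $\frac{1320}{13} \approx 101.54$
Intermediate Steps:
$D = - \frac{6}{13}$ ($D = 12 \left(- \frac{1}{26}\right) = - \frac{6}{13} \approx -0.46154$)
$5 D \left(-44\right) = 5 \left(- \frac{6}{13}\right) \left(-44\right) = \left(- \frac{30}{13}\right) \left(-44\right) = \frac{1320}{13}$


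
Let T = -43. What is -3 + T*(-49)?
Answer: 2104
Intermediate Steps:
-3 + T*(-49) = -3 - 43*(-49) = -3 + 2107 = 2104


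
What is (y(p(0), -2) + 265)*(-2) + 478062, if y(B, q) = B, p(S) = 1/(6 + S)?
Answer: 1432595/3 ≈ 4.7753e+5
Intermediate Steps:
(y(p(0), -2) + 265)*(-2) + 478062 = (1/(6 + 0) + 265)*(-2) + 478062 = (1/6 + 265)*(-2) + 478062 = (1591/6)*(-2) + 478062 = -1591/3 + 478062 = 1432595/3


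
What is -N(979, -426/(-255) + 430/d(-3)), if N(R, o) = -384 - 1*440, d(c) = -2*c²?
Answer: 824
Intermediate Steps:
N(R, o) = -824 (N(R, o) = -384 - 440 = -824)
-N(979, -426/(-255) + 430/d(-3)) = -1*(-824) = 824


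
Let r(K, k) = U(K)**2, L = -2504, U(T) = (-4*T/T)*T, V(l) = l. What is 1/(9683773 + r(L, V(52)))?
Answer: 1/110004029 ≈ 9.0906e-9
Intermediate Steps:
U(T) = -4*T (U(T) = (-4*1)*T = -4*T)
r(K, k) = 16*K**2 (r(K, k) = (-4*K)**2 = 16*K**2)
1/(9683773 + r(L, V(52))) = 1/(9683773 + 16*(-2504)**2) = 1/(9683773 + 16*6270016) = 1/(9683773 + 100320256) = 1/110004029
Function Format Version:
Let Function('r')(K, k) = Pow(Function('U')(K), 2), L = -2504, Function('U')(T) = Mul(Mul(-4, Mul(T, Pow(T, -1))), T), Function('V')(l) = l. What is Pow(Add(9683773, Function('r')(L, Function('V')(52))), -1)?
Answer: Rational(1, 110004029) ≈ 9.0906e-9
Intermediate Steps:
Function('U')(T) = Mul(-4, T) (Function('U')(T) = Mul(Mul(-4, 1), T) = Mul(-4, T))
Function('r')(K, k) = Mul(16, Pow(K, 2)) (Function('r')(K, k) = Pow(Mul(-4, K), 2) = Mul(16, Pow(K, 2)))
Pow(Add(9683773, Function('r')(L, Function('V')(52))), -1) = Pow(Add(9683773, Mul(16, Pow(-2504, 2))), -1) = Pow(Add(9683773, Mul(16, 6270016)), -1) = Pow(Add(9683773, 100320256), -1) = Pow(110004029, -1) = Rational(1, 110004029)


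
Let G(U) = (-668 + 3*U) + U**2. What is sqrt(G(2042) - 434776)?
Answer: sqrt(3740446) ≈ 1934.0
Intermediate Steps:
G(U) = -668 + U**2 + 3*U
sqrt(G(2042) - 434776) = sqrt((-668 + 2042**2 + 3*2042) - 434776) = sqrt((-668 + 4169764 + 6126) - 434776) = sqrt(4175222 - 434776) = sqrt(3740446)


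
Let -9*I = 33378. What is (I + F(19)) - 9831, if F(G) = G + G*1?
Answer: -40505/3 ≈ -13502.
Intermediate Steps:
I = -11126/3 (I = -1/9*33378 = -11126/3 ≈ -3708.7)
F(G) = 2*G (F(G) = G + G = 2*G)
(I + F(19)) - 9831 = (-11126/3 + 2*19) - 9831 = (-11126/3 + 38) - 9831 = -11012/3 - 9831 = -40505/3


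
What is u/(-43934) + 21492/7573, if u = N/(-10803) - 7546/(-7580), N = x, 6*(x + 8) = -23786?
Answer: 115978548731630729/40867073913400020 ≈ 2.8379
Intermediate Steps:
x = -11917/3 (x = -8 + (⅙)*(-23786) = -8 - 11893/3 = -11917/3 ≈ -3972.3)
N = -11917/3 ≈ -3972.3
u = 167444587/122830110 (u = -11917/3/(-10803) - 7546/(-7580) = -11917/3*(-1/10803) - 7546*(-1/7580) = 11917/32409 + 3773/3790 = 167444587/122830110 ≈ 1.3632)
u/(-43934) + 21492/7573 = (167444587/122830110)/(-43934) + 21492/7573 = (167444587/122830110)*(-1/43934) + 21492*(1/7573) = -167444587/5396418052740 + 21492/7573 = 115978548731630729/40867073913400020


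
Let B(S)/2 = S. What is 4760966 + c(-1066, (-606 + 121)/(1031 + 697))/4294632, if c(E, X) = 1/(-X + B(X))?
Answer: 413191646384858/86787355 ≈ 4.7610e+6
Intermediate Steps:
B(S) = 2*S
c(E, X) = 1/X (c(E, X) = 1/(-X + 2*X) = 1/X)
4760966 + c(-1066, (-606 + 121)/(1031 + 697))/4294632 = 4760966 + 1/(((-606 + 121)/(1031 + 697))*4294632) = 4760966 + (1/4294632)/(-485/1728) = 4760966 - 1728/485*1/4294632 = 4760966 - 72/86787355 = 413191646384858/86787355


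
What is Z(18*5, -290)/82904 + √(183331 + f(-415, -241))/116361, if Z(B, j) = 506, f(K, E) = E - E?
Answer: 253/41452 + √183331/116361 ≈ 0.0097831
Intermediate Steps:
f(K, E) = 0
Z(18*5, -290)/82904 + √(183331 + f(-415, -241))/116361 = 506/82904 + √(183331 + 0)/116361 = 506*(1/82904) + √183331*(1/116361) = 253/41452 + √183331/116361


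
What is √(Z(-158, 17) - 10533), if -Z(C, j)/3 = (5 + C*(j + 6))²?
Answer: 4*I*√2469966 ≈ 6286.5*I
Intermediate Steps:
Z(C, j) = -3*(5 + C*(6 + j))² (Z(C, j) = -3*(5 + C*(j + 6))² = -3*(5 + C*(6 + j))²)
√(Z(-158, 17) - 10533) = √(-3*(5 + 6*(-158) - 158*17)² - 10533) = √(-3*(5 - 948 - 2686)² - 10533) = √(-3*(-3629)² - 10533) = √(-3*13169641 - 10533) = √(-39508923 - 10533) = √(-39519456) = 4*I*√2469966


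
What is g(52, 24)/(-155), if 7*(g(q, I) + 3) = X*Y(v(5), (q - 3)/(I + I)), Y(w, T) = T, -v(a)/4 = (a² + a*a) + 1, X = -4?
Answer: 43/1860 ≈ 0.023118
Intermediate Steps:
v(a) = -4 - 8*a² (v(a) = -4*((a² + a*a) + 1) = -4*((a² + a²) + 1) = -4*(2*a² + 1) = -4*(1 + 2*a²) = -4 - 8*a²)
g(q, I) = -3 - 2*(-3 + q)/(7*I) (g(q, I) = -3 + (-4*(q - 3)/(I + I))/7 = -3 + (-4*(-3 + q)/(2*I))/7 = -3 + (-4*(-3 + q)*1/(2*I))/7 = -3 + (-2*(-3 + q)/I)/7 = -3 - 2*(-3 + q)/(7*I))
g(52, 24)/(-155) = ((⅐)*(6 - 21*24 - 2*52)/24)/(-155) = ((⅐)*(1/24)*(6 - 504 - 104))*(-1/155) = ((⅐)*(1/24)*(-602))*(-1/155) = -43/12*(-1/155) = 43/1860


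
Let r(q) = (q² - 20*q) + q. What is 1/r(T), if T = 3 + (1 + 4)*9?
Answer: 1/1392 ≈ 0.00071839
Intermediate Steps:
T = 48 (T = 3 + 5*9 = 3 + 45 = 48)
r(q) = q² - 19*q
1/r(T) = 1/(48*(-19 + 48)) = 1/(48*29) = 1/1392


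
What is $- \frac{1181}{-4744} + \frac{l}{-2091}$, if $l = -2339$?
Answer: $\frac{13565687}{9919704} \approx 1.3675$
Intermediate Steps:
$- \frac{1181}{-4744} + \frac{l}{-2091} = - \frac{1181}{-4744} - \frac{2339}{-2091} = \left(-1181\right) \left(- \frac{1}{4744}\right) - - \frac{2339}{2091} = \frac{1181}{4744} + \frac{2339}{2091} = \frac{13565687}{9919704}$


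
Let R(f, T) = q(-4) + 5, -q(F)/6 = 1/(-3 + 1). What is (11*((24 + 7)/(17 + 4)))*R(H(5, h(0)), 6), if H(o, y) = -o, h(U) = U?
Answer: 2728/21 ≈ 129.90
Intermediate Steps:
q(F) = 3 (q(F) = -6/(-3 + 1) = -6/(-2) = -6*(-½) = 3)
R(f, T) = 8 (R(f, T) = 3 + 5 = 8)
(11*((24 + 7)/(17 + 4)))*R(H(5, h(0)), 6) = (11*((24 + 7)/(17 + 4)))*8 = (11*(31/21))*8 = (341/21)*8 = 2728/21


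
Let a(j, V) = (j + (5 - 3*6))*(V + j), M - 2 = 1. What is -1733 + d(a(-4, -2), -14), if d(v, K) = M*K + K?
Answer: -1789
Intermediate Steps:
M = 3 (M = 2 + 1 = 3)
a(j, V) = (-13 + j)*(V + j) (a(j, V) = (j + (5 - 18))*(V + j) = (j - 13)*(V + j) = (-13 + j)*(V + j))
d(v, K) = 4*K (d(v, K) = 3*K + K = 4*K)
-1733 + d(a(-4, -2), -14) = -1733 + 4*(-14) = -1733 - 56 = -1789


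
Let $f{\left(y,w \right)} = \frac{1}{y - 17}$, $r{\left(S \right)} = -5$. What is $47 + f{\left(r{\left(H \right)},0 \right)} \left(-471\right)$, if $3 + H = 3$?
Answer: $\frac{1505}{22} \approx 68.409$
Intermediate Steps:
$H = 0$ ($H = -3 + 3 = 0$)
$f{\left(y,w \right)} = \frac{1}{-17 + y}$
$47 + f{\left(r{\left(H \right)},0 \right)} \left(-471\right) = 47 + \frac{1}{-17 - 5} \left(-471\right) = 47 + \frac{1}{-22} \left(-471\right) = 47 - - \frac{471}{22} = 47 + \frac{471}{22} = \frac{1505}{22}$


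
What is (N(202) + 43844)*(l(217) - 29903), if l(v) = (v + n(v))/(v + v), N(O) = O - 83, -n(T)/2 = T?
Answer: -2629295141/2 ≈ -1.3146e+9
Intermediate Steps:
n(T) = -2*T
N(O) = -83 + O
l(v) = -1/2 (l(v) = (v - 2*v)/(v + v) = (-v)/((2*v)) = (-v)*(1/(2*v)) = -1/2)
(N(202) + 43844)*(l(217) - 29903) = ((-83 + 202) + 43844)*(-1/2 - 29903) = (119 + 43844)*(-59807/2) = 43963*(-59807/2) = -2629295141/2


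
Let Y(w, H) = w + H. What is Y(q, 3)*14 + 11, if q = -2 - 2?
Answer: -3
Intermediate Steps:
q = -4
Y(w, H) = H + w
Y(q, 3)*14 + 11 = (3 - 4)*14 + 11 = -1*14 + 11 = -14 + 11 = -3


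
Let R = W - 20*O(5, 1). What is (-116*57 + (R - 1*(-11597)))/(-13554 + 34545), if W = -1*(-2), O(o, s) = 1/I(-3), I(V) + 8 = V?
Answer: 54877/230901 ≈ 0.23766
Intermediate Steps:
I(V) = -8 + V
O(o, s) = -1/11 (O(o, s) = 1/(-8 - 3) = 1/(-11) = -1/11)
W = 2
R = 42/11 (R = 2 - 20*(-1/11) = 2 + 20/11 = 42/11 ≈ 3.8182)
(-116*57 + (R - 1*(-11597)))/(-13554 + 34545) = (-116*57 + (42/11 - 1*(-11597)))/(-13554 + 34545) = (-6612 + (42/11 + 11597))/20991 = (-6612 + 127609/11)*(1/20991) = (54877/11)*(1/20991) = 54877/230901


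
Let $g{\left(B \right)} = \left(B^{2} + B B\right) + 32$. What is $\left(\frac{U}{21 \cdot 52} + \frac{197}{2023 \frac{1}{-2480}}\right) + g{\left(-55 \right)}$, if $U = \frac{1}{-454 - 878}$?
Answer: $\frac{2455130219903}{420363216} \approx 5840.5$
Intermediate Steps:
$U = - \frac{1}{1332}$ ($U = \frac{1}{-1332} = - \frac{1}{1332} \approx -0.00075075$)
$g{\left(B \right)} = 32 + 2 B^{2}$ ($g{\left(B \right)} = \left(B^{2} + B^{2}\right) + 32 = 2 B^{2} + 32 = 32 + 2 B^{2}$)
$\left(\frac{U}{21 \cdot 52} + \frac{197}{2023 \frac{1}{-2480}}\right) + g{\left(-55 \right)} = \left(- \frac{1}{1332 \cdot 21 \cdot 52} + \frac{197}{2023 \frac{1}{-2480}}\right) + \left(32 + 2 \left(-55\right)^{2}\right) = \left(- \frac{1}{1332 \cdot 1092} + \frac{197}{2023 \left(- \frac{1}{2480}\right)}\right) + \left(32 + 2 \cdot 3025\right) = \left(\left(- \frac{1}{1332}\right) \frac{1}{1092} + \frac{197}{- \frac{2023}{2480}}\right) + \left(32 + 6050\right) = \left(- \frac{1}{1454544} + 197 \left(- \frac{2480}{2023}\right)\right) + 6082 = \left(- \frac{1}{1454544} - \frac{488560}{2023}\right) + 6082 = - \frac{101518859809}{420363216} + 6082 = \frac{2455130219903}{420363216}$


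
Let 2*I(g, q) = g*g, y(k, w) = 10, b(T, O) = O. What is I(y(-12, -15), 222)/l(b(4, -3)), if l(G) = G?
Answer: -50/3 ≈ -16.667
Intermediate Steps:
I(g, q) = g²/2 (I(g, q) = (g*g)/2 = g²/2)
I(y(-12, -15), 222)/l(b(4, -3)) = ((½)*10²)/(-3) = ((½)*100)*(-⅓) = 50*(-⅓) = -50/3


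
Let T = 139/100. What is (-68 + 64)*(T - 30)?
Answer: 2861/25 ≈ 114.44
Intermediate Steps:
T = 139/100 (T = 139*(1/100) = 139/100 ≈ 1.3900)
(-68 + 64)*(T - 30) = (-68 + 64)*(139/100 - 30) = -4*(-2861/100) = 2861/25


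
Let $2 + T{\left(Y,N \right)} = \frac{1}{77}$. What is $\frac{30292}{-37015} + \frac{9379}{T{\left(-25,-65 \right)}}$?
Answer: $- \frac{26736238421}{5663295} \approx -4721.0$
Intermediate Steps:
$T{\left(Y,N \right)} = - \frac{153}{77}$ ($T{\left(Y,N \right)} = -2 + \frac{1}{77} = - \frac{153}{77}$)
$\frac{30292}{-37015} + \frac{9379}{T{\left(-25,-65 \right)}} = \frac{30292}{-37015} + \frac{9379}{- \frac{153}{77}} = 30292 \left(- \frac{1}{37015}\right) + 9379 \left(- \frac{77}{153}\right) = - \frac{30292}{37015} - \frac{722183}{153} = - \frac{26736238421}{5663295}$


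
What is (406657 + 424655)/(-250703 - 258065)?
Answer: -51957/31798 ≈ -1.6340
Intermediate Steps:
(406657 + 424655)/(-250703 - 258065) = 831312/(-508768) = 831312*(-1/508768) = -51957/31798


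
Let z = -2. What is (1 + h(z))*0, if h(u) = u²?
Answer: 0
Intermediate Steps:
(1 + h(z))*0 = (1 + (-2)²)*0 = (1 + 4)*0 = 5*0 = 0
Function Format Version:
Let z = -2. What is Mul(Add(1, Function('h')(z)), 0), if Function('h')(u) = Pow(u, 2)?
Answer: 0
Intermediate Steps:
Mul(Add(1, Function('h')(z)), 0) = Mul(Add(1, Pow(-2, 2)), 0) = Mul(Add(1, 4), 0) = Mul(5, 0) = 0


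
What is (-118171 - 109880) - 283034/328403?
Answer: -74892915587/328403 ≈ -2.2805e+5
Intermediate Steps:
(-118171 - 109880) - 283034/328403 = -228051 - 283034*1/328403 = -228051 - 283034/328403 = -74892915587/328403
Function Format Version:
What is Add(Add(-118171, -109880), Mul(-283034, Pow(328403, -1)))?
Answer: Rational(-74892915587, 328403) ≈ -2.2805e+5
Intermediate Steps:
Add(Add(-118171, -109880), Mul(-283034, Pow(328403, -1))) = Add(-228051, Mul(-283034, Rational(1, 328403))) = Add(-228051, Rational(-283034, 328403)) = Rational(-74892915587, 328403)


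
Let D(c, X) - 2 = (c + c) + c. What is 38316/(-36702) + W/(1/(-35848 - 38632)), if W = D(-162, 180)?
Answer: 220507567054/6117 ≈ 3.6048e+7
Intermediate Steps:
D(c, X) = 2 + 3*c (D(c, X) = 2 + ((c + c) + c) = 2 + (2*c + c) = 2 + 3*c)
W = -484 (W = 2 + 3*(-162) = 2 - 486 = -484)
38316/(-36702) + W/(1/(-35848 - 38632)) = 38316/(-36702) - 484/(1/(-35848 - 38632)) = 38316*(-1/36702) - 484/(1/(-74480)) = -6386/6117 - 484/(-1/74480) = -6386/6117 - 484*(-74480) = -6386/6117 + 36048320 = 220507567054/6117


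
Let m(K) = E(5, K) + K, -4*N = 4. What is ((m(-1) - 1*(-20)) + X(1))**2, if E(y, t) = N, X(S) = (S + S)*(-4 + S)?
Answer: 144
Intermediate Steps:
X(S) = 2*S*(-4 + S) (X(S) = (2*S)*(-4 + S) = 2*S*(-4 + S))
N = -1 (N = -1/4*4 = -1)
E(y, t) = -1
m(K) = -1 + K
((m(-1) - 1*(-20)) + X(1))**2 = (((-1 - 1) - 1*(-20)) + 2*1*(-4 + 1))**2 = ((-2 + 20) + 2*1*(-3))**2 = (18 - 6)**2 = 12**2 = 144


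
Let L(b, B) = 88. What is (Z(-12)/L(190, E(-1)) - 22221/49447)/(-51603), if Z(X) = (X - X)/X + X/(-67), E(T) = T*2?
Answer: 10868471/1253692786478 ≈ 8.6692e-6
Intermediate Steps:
E(T) = 2*T
Z(X) = -X/67 (Z(X) = 0/X + X*(-1/67) = 0 - X/67 = -X/67)
(Z(-12)/L(190, E(-1)) - 22221/49447)/(-51603) = (-1/67*(-12)/88 - 22221/49447)/(-51603) = ((12/67)*(1/88) - 22221*1/49447)*(-1/51603) = (3/1474 - 22221/49447)*(-1/51603) = -32605413/72884878*(-1/51603) = 10868471/1253692786478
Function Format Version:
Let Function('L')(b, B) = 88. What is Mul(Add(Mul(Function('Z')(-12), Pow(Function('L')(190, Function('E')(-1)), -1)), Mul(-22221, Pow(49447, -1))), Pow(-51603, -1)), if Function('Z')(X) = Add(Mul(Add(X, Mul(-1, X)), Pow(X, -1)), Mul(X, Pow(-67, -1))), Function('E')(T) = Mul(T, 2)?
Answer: Rational(10868471, 1253692786478) ≈ 8.6692e-6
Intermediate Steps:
Function('E')(T) = Mul(2, T)
Function('Z')(X) = Mul(Rational(-1, 67), X) (Function('Z')(X) = Add(Mul(0, Pow(X, -1)), Mul(X, Rational(-1, 67))) = Add(0, Mul(Rational(-1, 67), X)) = Mul(Rational(-1, 67), X))
Mul(Add(Mul(Function('Z')(-12), Pow(Function('L')(190, Function('E')(-1)), -1)), Mul(-22221, Pow(49447, -1))), Pow(-51603, -1)) = Mul(Add(Mul(Mul(Rational(-1, 67), -12), Pow(88, -1)), Mul(-22221, Pow(49447, -1))), Pow(-51603, -1)) = Mul(Add(Mul(Rational(12, 67), Rational(1, 88)), Mul(-22221, Rational(1, 49447))), Rational(-1, 51603)) = Mul(Add(Rational(3, 1474), Rational(-22221, 49447)), Rational(-1, 51603)) = Mul(Rational(-32605413, 72884878), Rational(-1, 51603)) = Rational(10868471, 1253692786478)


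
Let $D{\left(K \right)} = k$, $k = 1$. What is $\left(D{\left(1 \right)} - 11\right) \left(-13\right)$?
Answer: $130$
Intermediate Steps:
$D{\left(K \right)} = 1$
$\left(D{\left(1 \right)} - 11\right) \left(-13\right) = \left(1 - 11\right) \left(-13\right) = \left(-10\right) \left(-13\right) = 130$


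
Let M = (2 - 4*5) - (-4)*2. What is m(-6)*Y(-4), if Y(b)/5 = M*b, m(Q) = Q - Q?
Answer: 0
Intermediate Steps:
m(Q) = 0
M = -10 (M = (2 - 20) - 1*(-8) = -18 + 8 = -10)
Y(b) = -50*b (Y(b) = 5*(-10*b) = -50*b)
m(-6)*Y(-4) = 0*(-50*(-4)) = 0*200 = 0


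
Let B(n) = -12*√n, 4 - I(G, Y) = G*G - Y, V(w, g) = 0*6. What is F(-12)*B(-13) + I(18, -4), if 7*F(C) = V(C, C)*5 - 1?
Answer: -324 + 12*I*√13/7 ≈ -324.0 + 6.1809*I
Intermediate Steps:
V(w, g) = 0
I(G, Y) = 4 + Y - G² (I(G, Y) = 4 - (G*G - Y) = 4 - (G² - Y) = 4 + (Y - G²) = 4 + Y - G²)
F(C) = -⅐ (F(C) = (0*5 - 1)/7 = (0 - 1)/7 = (⅐)*(-1) = -⅐)
F(-12)*B(-13) + I(18, -4) = -(-12)*√(-13)/7 + (4 - 4 - 1*18²) = -(-12)*I*√13/7 + (4 - 4 - 1*324) = -(-12)*I*√13/7 + (4 - 4 - 324) = 12*I*√13/7 - 324 = -324 + 12*I*√13/7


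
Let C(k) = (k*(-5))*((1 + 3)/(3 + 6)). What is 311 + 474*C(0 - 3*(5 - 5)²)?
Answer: 311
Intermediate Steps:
C(k) = -20*k/9 (C(k) = (-5*k)*(4/9) = (-5*k)*(4*(⅑)) = -5*k*(4/9) = -20*k/9)
311 + 474*C(0 - 3*(5 - 5)²) = 311 + 474*(-20*(0 - 3*(5 - 5)²)/9) = 311 + 474*(-20*(0 - 3*0²)/9) = 311 + 474*(-20*(0 - 3*0)/9) = 311 + 474*(-20*(0 + 0)/9) = 311 + 474*(-20/9*0) = 311 + 474*0 = 311 + 0 = 311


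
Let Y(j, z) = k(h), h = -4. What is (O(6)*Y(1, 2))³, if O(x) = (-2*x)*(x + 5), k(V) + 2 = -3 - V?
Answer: 2299968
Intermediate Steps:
k(V) = -5 - V (k(V) = -2 + (-3 - V) = -5 - V)
Y(j, z) = -1 (Y(j, z) = -5 - 1*(-4) = -5 + 4 = -1)
O(x) = -2*x*(5 + x) (O(x) = (-2*x)*(5 + x) = -2*x*(5 + x))
(O(6)*Y(1, 2))³ = (-2*6*(5 + 6)*(-1))³ = (-2*6*11*(-1))³ = (-132*(-1))³ = 132³ = 2299968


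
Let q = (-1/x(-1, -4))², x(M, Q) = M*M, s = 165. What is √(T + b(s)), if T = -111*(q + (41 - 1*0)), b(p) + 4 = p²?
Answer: √22559 ≈ 150.20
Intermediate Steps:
x(M, Q) = M²
b(p) = -4 + p²
q = 1 (q = (-1/((-1)²))² = (-1/1)² = (-1*1)² = (-1)² = 1)
T = -4662 (T = -111*(1 + (41 - 1*0)) = -111*(1 + (41 + 0)) = -111*(1 + 41) = -111*42 = -4662)
√(T + b(s)) = √(-4662 + (-4 + 165²)) = √(-4662 + (-4 + 27225)) = √(-4662 + 27221) = √22559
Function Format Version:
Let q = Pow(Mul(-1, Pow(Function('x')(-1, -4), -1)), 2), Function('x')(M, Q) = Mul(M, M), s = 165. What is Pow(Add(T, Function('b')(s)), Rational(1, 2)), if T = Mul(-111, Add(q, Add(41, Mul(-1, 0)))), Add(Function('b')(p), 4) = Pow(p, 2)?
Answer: Pow(22559, Rational(1, 2)) ≈ 150.20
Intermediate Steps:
Function('x')(M, Q) = Pow(M, 2)
Function('b')(p) = Add(-4, Pow(p, 2))
q = 1 (q = Pow(Mul(-1, Pow(Pow(-1, 2), -1)), 2) = Pow(Mul(-1, Pow(1, -1)), 2) = Pow(Mul(-1, 1), 2) = Pow(-1, 2) = 1)
T = -4662 (T = Mul(-111, Add(1, Add(41, Mul(-1, 0)))) = Mul(-111, Add(1, Add(41, 0))) = Mul(-111, Add(1, 41)) = Mul(-111, 42) = -4662)
Pow(Add(T, Function('b')(s)), Rational(1, 2)) = Pow(Add(-4662, Add(-4, Pow(165, 2))), Rational(1, 2)) = Pow(Add(-4662, Add(-4, 27225)), Rational(1, 2)) = Pow(Add(-4662, 27221), Rational(1, 2)) = Pow(22559, Rational(1, 2))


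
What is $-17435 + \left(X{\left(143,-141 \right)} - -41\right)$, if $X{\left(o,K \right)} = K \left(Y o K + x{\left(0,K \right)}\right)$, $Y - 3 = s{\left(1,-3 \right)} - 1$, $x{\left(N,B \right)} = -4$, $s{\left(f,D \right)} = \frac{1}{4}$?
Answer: $\frac{25519527}{4} \approx 6.3799 \cdot 10^{6}$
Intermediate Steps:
$s{\left(f,D \right)} = \frac{1}{4}$
$Y = \frac{9}{4}$ ($Y = 3 + \left(\frac{1}{4} - 1\right) = 3 - \frac{3}{4} = \frac{9}{4} \approx 2.25$)
$X{\left(o,K \right)} = K \left(-4 + \frac{9 K o}{4}\right)$ ($X{\left(o,K \right)} = K \left(\frac{9 o}{4} K - 4\right) = K \left(\frac{9 K o}{4} - 4\right) = K \left(-4 + \frac{9 K o}{4}\right)$)
$-17435 + \left(X{\left(143,-141 \right)} - -41\right) = -17435 - \left(-41 + \frac{141 \left(-16 + 9 \left(-141\right) 143\right)}{4}\right) = -17435 + \left(\frac{1}{4} \left(-141\right) \left(-16 - 181467\right) + 41\right) = -17435 + \left(\frac{1}{4} \left(-141\right) \left(-181483\right) + 41\right) = -17435 + \left(\frac{25589103}{4} + 41\right) = -17435 + \frac{25589267}{4} = \frac{25519527}{4}$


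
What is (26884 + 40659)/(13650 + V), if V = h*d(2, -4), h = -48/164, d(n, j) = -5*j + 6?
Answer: 2769263/559338 ≈ 4.9510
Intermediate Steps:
d(n, j) = 6 - 5*j
h = -12/41 (h = -48*1/164 = -12/41 ≈ -0.29268)
V = -312/41 (V = -12*(6 - 5*(-4))/41 = -12*(6 + 20)/41 = -12/41*26 = -312/41 ≈ -7.6098)
(26884 + 40659)/(13650 + V) = (26884 + 40659)/(13650 - 312/41) = 67543/(559338/41) = 67543*(41/559338) = 2769263/559338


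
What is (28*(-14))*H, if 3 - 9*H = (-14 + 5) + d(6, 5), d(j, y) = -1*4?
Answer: -6272/9 ≈ -696.89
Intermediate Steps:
d(j, y) = -4
H = 16/9 (H = ⅓ - ((-14 + 5) - 4)/9 = ⅓ - (-9 - 4)/9 = ⅓ - ⅑*(-13) = ⅓ + 13/9 = 16/9 ≈ 1.7778)
(28*(-14))*H = (28*(-14))*(16/9) = -392*16/9 = -6272/9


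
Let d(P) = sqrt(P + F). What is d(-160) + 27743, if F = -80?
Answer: 27743 + 4*I*sqrt(15) ≈ 27743.0 + 15.492*I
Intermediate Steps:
d(P) = sqrt(-80 + P) (d(P) = sqrt(P - 80) = sqrt(-80 + P))
d(-160) + 27743 = sqrt(-80 - 160) + 27743 = sqrt(-240) + 27743 = 4*I*sqrt(15) + 27743 = 27743 + 4*I*sqrt(15)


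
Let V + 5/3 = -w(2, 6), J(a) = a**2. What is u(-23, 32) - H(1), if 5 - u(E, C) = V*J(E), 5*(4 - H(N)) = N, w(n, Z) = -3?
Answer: -10562/15 ≈ -704.13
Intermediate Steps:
H(N) = 4 - N/5
V = 4/3 (V = -5/3 - 1*(-3) = -5/3 + 3 = 4/3 ≈ 1.3333)
u(E, C) = 5 - 4*E**2/3
u(-23, 32) - H(1) = (5 - 4/3*(-23)**2) - (4 - 1/5*1) = (5 - 4/3*529) - (4 - 1/5) = (5 - 2116/3) - 1*19/5 = -2101/3 - 19/5 = -10562/15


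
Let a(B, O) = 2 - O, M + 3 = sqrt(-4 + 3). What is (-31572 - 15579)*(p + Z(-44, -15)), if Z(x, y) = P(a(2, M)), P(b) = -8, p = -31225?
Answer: 1472667183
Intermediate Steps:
M = -3 + I (M = -3 + sqrt(-4 + 3) = -3 + sqrt(-1) = -3 + I ≈ -3.0 + 1.0*I)
Z(x, y) = -8
(-31572 - 15579)*(p + Z(-44, -15)) = (-31572 - 15579)*(-31225 - 8) = -47151*(-31233) = 1472667183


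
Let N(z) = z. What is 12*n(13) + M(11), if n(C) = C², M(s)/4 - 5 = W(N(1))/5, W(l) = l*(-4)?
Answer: 10224/5 ≈ 2044.8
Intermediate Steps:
W(l) = -4*l
M(s) = 84/5 (M(s) = 20 + 4*(-4*1/5) = 20 + 4*(-4*⅕) = 20 + 4*(-⅘) = 20 - 16/5 = 84/5)
12*n(13) + M(11) = 12*13² + 84/5 = 12*169 + 84/5 = 2028 + 84/5 = 10224/5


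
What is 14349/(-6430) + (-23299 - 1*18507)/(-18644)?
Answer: 161228/14985115 ≈ 0.010759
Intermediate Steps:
14349/(-6430) + (-23299 - 1*18507)/(-18644) = 14349*(-1/6430) + (-23299 - 18507)*(-1/18644) = -14349/6430 - 41806*(-1/18644) = -14349/6430 + 20903/9322 = 161228/14985115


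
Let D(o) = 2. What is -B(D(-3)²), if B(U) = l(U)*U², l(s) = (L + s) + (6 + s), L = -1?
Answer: -208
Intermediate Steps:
l(s) = 5 + 2*s (l(s) = (-1 + s) + (6 + s) = 5 + 2*s)
B(U) = U²*(5 + 2*U) (B(U) = (5 + 2*U)*U² = U²*(5 + 2*U))
-B(D(-3)²) = -(2²)²*(5 + 2*2²) = -4²*(5 + 2*4) = -16*(5 + 8) = -16*13 = -1*208 = -208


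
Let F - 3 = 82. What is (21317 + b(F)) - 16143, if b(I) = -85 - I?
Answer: 5004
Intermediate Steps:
F = 85 (F = 3 + 82 = 85)
(21317 + b(F)) - 16143 = (21317 + (-85 - 1*85)) - 16143 = (21317 + (-85 - 85)) - 16143 = (21317 - 170) - 16143 = 21147 - 16143 = 5004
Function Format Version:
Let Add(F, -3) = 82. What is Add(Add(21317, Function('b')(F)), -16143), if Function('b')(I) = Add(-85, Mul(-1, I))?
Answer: 5004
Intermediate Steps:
F = 85 (F = Add(3, 82) = 85)
Add(Add(21317, Function('b')(F)), -16143) = Add(Add(21317, Add(-85, Mul(-1, 85))), -16143) = Add(Add(21317, Add(-85, -85)), -16143) = Add(Add(21317, -170), -16143) = Add(21147, -16143) = 5004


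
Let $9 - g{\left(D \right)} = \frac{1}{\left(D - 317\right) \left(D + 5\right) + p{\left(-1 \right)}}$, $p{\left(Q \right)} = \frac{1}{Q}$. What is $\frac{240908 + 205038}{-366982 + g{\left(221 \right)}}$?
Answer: $- \frac{4837845181}{3981106590} \approx -1.2152$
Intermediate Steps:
$g{\left(D \right)} = 9 - \frac{1}{-1 + \left(-317 + D\right) \left(5 + D\right)}$ ($g{\left(D \right)} = 9 - \frac{1}{\left(D - 317\right) \left(D + 5\right) + \frac{1}{-1}} = 9 - \frac{1}{\left(-317 + D\right) \left(5 + D\right) - 1} = 9 - \frac{1}{-1 + \left(-317 + D\right) \left(5 + D\right)}$)
$\frac{240908 + 205038}{-366982 + g{\left(221 \right)}} = \frac{240908 + 205038}{-366982 + \frac{-14275 - 620568 + 9 \cdot 221^{2}}{-1586 + 221^{2} - 68952}} = \frac{445946}{-366982 + \frac{-14275 - 620568 + 9 \cdot 48841}{-1586 + 48841 - 68952}} = \frac{445946}{-366982 + \frac{-14275 - 620568 + 439569}{-21697}} = \frac{445946}{-366982 - - \frac{195274}{21697}} = \frac{445946}{-366982 + \frac{195274}{21697}} = \frac{445946}{- \frac{7962213180}{21697}} = 445946 \left(- \frac{21697}{7962213180}\right) = - \frac{4837845181}{3981106590}$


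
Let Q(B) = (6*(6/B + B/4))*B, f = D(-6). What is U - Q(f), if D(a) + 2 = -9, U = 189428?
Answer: 378421/2 ≈ 1.8921e+5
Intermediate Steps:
D(a) = -11 (D(a) = -2 - 9 = -11)
f = -11
Q(B) = B*(36/B + 3*B/2) (Q(B) = (6*(6/B + B*(¼)))*B = (6*(6/B + B/4))*B = (36/B + 3*B/2)*B = B*(36/B + 3*B/2))
U - Q(f) = 189428 - (36 + (3/2)*(-11)²) = 189428 - (36 + (3/2)*121) = 189428 - (36 + 363/2) = 189428 - 1*435/2 = 189428 - 435/2 = 378421/2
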